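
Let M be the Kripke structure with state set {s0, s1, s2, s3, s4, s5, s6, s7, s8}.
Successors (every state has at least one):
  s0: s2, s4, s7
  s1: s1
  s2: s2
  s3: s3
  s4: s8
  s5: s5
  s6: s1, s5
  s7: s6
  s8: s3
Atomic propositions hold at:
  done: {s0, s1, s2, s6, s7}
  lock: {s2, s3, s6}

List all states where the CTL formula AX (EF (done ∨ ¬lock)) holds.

{s0, s1, s2, s4, s5, s6, s7}

Sat(¬lock) = {s0, s1, s4, s5, s7, s8}
Sat(done ∨ ¬lock) = {s0, s1, s2, s4, s5, s6, s7, s8}
EF (done ∨ ¬lock): least fixpoint, start Z0 = {s0, s1, s2, s4, s5, s6, s7, s8}, add states with some successor in Z. Already a fixed point.
Sat(EF (done ∨ ¬lock)) = {s0, s1, s2, s4, s5, s6, s7, s8}
Sat(AX (EF (done ∨ ¬lock))) = {s : every successor in {s0, s1, s2, s4, s5, s6, s7, s8}} = {s0, s1, s2, s4, s5, s6, s7}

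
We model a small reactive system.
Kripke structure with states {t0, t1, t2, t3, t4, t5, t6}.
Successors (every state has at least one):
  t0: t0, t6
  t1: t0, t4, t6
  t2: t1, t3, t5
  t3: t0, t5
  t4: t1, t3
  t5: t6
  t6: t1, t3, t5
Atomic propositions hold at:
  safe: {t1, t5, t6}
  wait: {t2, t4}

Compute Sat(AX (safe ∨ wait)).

Sat(safe ∨ wait) = {t1, t2, t4, t5, t6}
Sat(AX (safe ∨ wait)) = {s : every successor in {t1, t2, t4, t5, t6}} = {t5}

{t5}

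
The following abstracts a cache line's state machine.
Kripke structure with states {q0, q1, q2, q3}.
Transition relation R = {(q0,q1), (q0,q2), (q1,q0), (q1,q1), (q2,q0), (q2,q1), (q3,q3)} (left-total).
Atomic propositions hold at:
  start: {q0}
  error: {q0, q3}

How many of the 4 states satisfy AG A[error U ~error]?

Sat(~error) = {q1, q2}
A[error U ~error]: least fixpoint, start Z0 = Sat(~error) = {q1, q2}, add states in Sat(error) with every successor in Z. Z1 = {q0, q1, q2}; fixed.
Sat(A[error U ~error]) = {q0, q1, q2}
AG A[error U ~error]: greatest fixpoint, start Z0 = {q0, q1, q2}, keep only states in Sat with every successor in Z. Already a fixed point.
Sat(AG A[error U ~error]) = {q0, q1, q2}
|Sat(AG A[error U ~error])| = |{q0, q1, q2}| = 3.

3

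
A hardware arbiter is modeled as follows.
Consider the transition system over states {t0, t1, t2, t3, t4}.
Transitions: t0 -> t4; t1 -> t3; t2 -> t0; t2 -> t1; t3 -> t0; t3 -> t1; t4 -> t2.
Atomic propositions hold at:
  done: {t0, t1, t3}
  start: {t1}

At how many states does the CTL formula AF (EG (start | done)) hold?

Sat(start | done) = {t0, t1, t3}
EG (start | done): greatest fixpoint, start Z0 = {t0, t1, t3}, keep only states in Sat with some successor in Z. Z1 = {t1, t3}; fixed.
Sat(EG (start | done)) = {t1, t3}
AF (EG (start | done)): least fixpoint, start Z0 = {t1, t3}, add states with every successor in Z. Already a fixed point.
Sat(AF (EG (start | done))) = {t1, t3}
|Sat(AF (EG (start | done)))| = |{t1, t3}| = 2.

2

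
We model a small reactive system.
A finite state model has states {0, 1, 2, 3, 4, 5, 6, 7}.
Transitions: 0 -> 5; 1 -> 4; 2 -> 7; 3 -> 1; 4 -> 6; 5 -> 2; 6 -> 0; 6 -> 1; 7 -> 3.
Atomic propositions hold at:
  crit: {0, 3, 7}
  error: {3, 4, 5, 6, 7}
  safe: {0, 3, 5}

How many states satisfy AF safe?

5

AF safe: least fixpoint, start Z0 = {0, 3, 5}, add states with every successor in Z. Z1 = {0, 3, 5, 7}; Z2 = {0, 2, 3, 5, 7}; fixed.
Sat(AF safe) = {0, 2, 3, 5, 7}
|Sat(AF safe)| = |{0, 2, 3, 5, 7}| = 5.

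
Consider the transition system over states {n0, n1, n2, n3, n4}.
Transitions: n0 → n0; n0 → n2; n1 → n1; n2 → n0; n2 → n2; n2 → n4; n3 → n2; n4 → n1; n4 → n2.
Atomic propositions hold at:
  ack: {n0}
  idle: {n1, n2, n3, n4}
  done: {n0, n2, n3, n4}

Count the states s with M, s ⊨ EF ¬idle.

4

Sat(¬idle) = {n0}
EF ¬idle: least fixpoint, start Z0 = {n0}, add states with some successor in Z. Z1 = {n0, n2}; Z2 = {n0, n2, n3, n4}; fixed.
Sat(EF ¬idle) = {n0, n2, n3, n4}
|Sat(EF ¬idle)| = |{n0, n2, n3, n4}| = 4.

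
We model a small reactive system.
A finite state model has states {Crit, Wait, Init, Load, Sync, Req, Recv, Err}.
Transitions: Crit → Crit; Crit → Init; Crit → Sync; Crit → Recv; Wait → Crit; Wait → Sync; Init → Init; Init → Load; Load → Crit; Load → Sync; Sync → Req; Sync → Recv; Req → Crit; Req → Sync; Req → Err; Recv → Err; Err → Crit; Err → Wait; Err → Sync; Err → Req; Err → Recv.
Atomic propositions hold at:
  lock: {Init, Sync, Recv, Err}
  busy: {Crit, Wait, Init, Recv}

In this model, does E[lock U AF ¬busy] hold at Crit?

No

Sat(¬busy) = {Load, Sync, Req, Err}
AF ¬busy: least fixpoint, start Z0 = {Load, Sync, Req, Err}, add states with every successor in Z. Z1 = {Load, Sync, Req, Recv, Err}; fixed.
Sat(AF ¬busy) = {Load, Sync, Req, Recv, Err}
E[lock U AF ¬busy]: least fixpoint, start Z0 = Sat(AF ¬busy) = {Load, Sync, Req, Recv, Err}, add states in Sat(lock) with some successor in Z. Z1 = {Init, Load, Sync, Req, Recv, Err}; fixed.
Sat(E[lock U AF ¬busy]) = {Init, Load, Sync, Req, Recv, Err}
Crit ∉ Sat(E[lock U AF ¬busy]) = {Init, Load, Sync, Req, Recv, Err}, so the formula does not hold at Crit.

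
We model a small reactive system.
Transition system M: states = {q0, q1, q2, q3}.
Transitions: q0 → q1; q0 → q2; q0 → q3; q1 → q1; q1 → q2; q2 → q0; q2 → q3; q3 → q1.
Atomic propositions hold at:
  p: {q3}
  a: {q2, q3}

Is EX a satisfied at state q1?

Yes

Sat(EX a) = {s : some successor in {q2, q3}} = {q0, q1, q2}
q1 ∈ Sat(EX a) = {q0, q1, q2}, so the formula holds at q1.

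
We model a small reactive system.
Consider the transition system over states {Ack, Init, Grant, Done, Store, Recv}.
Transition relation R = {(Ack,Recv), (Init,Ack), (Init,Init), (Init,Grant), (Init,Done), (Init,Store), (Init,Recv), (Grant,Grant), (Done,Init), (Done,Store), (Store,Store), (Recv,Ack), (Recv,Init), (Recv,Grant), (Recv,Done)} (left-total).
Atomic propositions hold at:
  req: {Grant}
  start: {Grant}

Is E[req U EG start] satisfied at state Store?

No

EG start: greatest fixpoint, start Z0 = {Grant}, keep only states in Sat with some successor in Z. Already a fixed point.
Sat(EG start) = {Grant}
E[req U EG start]: least fixpoint, start Z0 = Sat(EG start) = {Grant}, add states in Sat(req) with some successor in Z. Already a fixed point.
Sat(E[req U EG start]) = {Grant}
Store ∉ Sat(E[req U EG start]) = {Grant}, so the formula does not hold at Store.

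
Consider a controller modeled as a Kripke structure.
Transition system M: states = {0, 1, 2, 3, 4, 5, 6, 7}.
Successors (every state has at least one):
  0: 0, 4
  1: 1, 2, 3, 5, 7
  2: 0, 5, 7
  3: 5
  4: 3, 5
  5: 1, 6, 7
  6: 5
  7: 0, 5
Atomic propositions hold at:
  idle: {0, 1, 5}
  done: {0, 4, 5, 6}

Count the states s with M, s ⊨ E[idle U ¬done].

Sat(¬done) = {1, 2, 3, 7}
E[idle U ¬done]: least fixpoint, start Z0 = Sat(¬done) = {1, 2, 3, 7}, add states in Sat(idle) with some successor in Z. Z1 = {1, 2, 3, 5, 7}; fixed.
Sat(E[idle U ¬done]) = {1, 2, 3, 5, 7}
|Sat(E[idle U ¬done])| = |{1, 2, 3, 5, 7}| = 5.

5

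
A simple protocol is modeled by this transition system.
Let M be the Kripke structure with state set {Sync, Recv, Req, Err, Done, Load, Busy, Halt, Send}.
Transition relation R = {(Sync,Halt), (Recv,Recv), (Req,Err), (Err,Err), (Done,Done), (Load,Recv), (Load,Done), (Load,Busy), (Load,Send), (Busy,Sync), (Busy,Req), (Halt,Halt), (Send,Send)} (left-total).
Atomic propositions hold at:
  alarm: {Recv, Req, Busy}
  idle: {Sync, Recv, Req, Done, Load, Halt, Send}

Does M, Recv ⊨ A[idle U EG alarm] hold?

EG alarm: greatest fixpoint, start Z0 = {Recv, Req, Busy}, keep only states in Sat with some successor in Z. Z1 = {Recv, Busy}; Z2 = {Recv}; fixed.
Sat(EG alarm) = {Recv}
A[idle U EG alarm]: least fixpoint, start Z0 = Sat(EG alarm) = {Recv}, add states in Sat(idle) with every successor in Z. Already a fixed point.
Sat(A[idle U EG alarm]) = {Recv}
Recv ∈ Sat(A[idle U EG alarm]) = {Recv}, so the formula holds at Recv.

Yes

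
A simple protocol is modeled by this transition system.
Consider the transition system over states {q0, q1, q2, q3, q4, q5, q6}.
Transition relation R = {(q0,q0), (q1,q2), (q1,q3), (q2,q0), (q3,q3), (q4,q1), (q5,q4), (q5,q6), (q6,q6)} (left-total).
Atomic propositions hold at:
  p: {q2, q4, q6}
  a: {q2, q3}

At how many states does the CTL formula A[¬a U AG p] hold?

1

Sat(¬a) = {q0, q1, q4, q5, q6}
AG p: greatest fixpoint, start Z0 = {q2, q4, q6}, keep only states in Sat with every successor in Z. Z1 = {q6}; fixed.
Sat(AG p) = {q6}
A[¬a U AG p]: least fixpoint, start Z0 = Sat(AG p) = {q6}, add states in Sat(¬a) with every successor in Z. Already a fixed point.
Sat(A[¬a U AG p]) = {q6}
|Sat(A[¬a U AG p])| = |{q6}| = 1.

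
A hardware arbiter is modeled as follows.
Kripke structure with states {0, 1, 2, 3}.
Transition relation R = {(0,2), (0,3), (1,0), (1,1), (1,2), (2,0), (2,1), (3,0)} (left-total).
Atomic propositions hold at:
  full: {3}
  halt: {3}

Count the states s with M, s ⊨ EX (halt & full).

Sat(halt & full) = {3}
Sat(EX (halt & full)) = {s : some successor in {3}} = {0}
|Sat(EX (halt & full))| = |{0}| = 1.

1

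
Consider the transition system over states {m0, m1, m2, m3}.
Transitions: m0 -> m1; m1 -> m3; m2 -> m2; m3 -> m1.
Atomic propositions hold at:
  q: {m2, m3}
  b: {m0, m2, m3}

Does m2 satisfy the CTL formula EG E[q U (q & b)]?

Yes

Sat(q & b) = {m2, m3}
E[q U (q & b)]: least fixpoint, start Z0 = Sat((q & b)) = {m2, m3}, add states in Sat(q) with some successor in Z. Already a fixed point.
Sat(E[q U (q & b)]) = {m2, m3}
EG E[q U (q & b)]: greatest fixpoint, start Z0 = {m2, m3}, keep only states in Sat with some successor in Z. Z1 = {m2}; fixed.
Sat(EG E[q U (q & b)]) = {m2}
m2 ∈ Sat(EG E[q U (q & b)]) = {m2}, so the formula holds at m2.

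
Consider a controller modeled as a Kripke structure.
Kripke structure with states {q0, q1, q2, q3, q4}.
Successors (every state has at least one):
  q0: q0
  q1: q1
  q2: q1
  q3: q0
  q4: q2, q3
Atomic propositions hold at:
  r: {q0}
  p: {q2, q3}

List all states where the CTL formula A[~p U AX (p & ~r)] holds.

Sat(~p) = {q0, q1, q4}
Sat(~r) = {q1, q2, q3, q4}
Sat(p & ~r) = {q2, q3}
Sat(AX (p & ~r)) = {s : every successor in {q2, q3}} = {q4}
A[~p U AX (p & ~r)]: least fixpoint, start Z0 = Sat(AX (p & ~r)) = {q4}, add states in Sat(~p) with every successor in Z. Already a fixed point.
Sat(A[~p U AX (p & ~r)]) = {q4}

{q4}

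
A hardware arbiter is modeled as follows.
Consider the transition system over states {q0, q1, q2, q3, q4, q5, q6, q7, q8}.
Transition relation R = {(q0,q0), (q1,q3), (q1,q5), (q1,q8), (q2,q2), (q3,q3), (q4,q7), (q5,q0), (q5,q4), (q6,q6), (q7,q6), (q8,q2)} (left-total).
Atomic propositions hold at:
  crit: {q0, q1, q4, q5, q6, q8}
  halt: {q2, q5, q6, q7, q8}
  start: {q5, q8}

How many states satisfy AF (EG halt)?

EG halt: greatest fixpoint, start Z0 = {q2, q5, q6, q7, q8}, keep only states in Sat with some successor in Z. Z1 = {q2, q6, q7, q8}; fixed.
Sat(EG halt) = {q2, q6, q7, q8}
AF (EG halt): least fixpoint, start Z0 = {q2, q6, q7, q8}, add states with every successor in Z. Z1 = {q2, q4, q6, q7, q8}; fixed.
Sat(AF (EG halt)) = {q2, q4, q6, q7, q8}
|Sat(AF (EG halt))| = |{q2, q4, q6, q7, q8}| = 5.

5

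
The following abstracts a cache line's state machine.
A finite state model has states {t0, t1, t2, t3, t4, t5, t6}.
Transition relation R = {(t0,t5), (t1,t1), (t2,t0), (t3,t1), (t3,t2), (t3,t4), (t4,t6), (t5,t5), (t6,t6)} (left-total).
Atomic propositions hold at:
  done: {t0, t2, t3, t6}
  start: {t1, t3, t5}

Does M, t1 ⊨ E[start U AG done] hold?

No

AG done: greatest fixpoint, start Z0 = {t0, t2, t3, t6}, keep only states in Sat with every successor in Z. Z1 = {t2, t6}; Z2 = {t6}; fixed.
Sat(AG done) = {t6}
E[start U AG done]: least fixpoint, start Z0 = Sat(AG done) = {t6}, add states in Sat(start) with some successor in Z. Already a fixed point.
Sat(E[start U AG done]) = {t6}
t1 ∉ Sat(E[start U AG done]) = {t6}, so the formula does not hold at t1.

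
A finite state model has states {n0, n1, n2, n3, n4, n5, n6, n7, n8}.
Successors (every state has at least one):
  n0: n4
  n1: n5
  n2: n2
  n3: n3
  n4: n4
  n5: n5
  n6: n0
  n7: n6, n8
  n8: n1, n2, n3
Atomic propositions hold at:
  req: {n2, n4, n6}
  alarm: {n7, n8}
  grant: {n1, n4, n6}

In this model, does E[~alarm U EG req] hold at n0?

Sat(~alarm) = {n0, n1, n2, n3, n4, n5, n6}
EG req: greatest fixpoint, start Z0 = {n2, n4, n6}, keep only states in Sat with some successor in Z. Z1 = {n2, n4}; fixed.
Sat(EG req) = {n2, n4}
E[~alarm U EG req]: least fixpoint, start Z0 = Sat(EG req) = {n2, n4}, add states in Sat(~alarm) with some successor in Z. Z1 = {n0, n2, n4}; Z2 = {n0, n2, n4, n6}; fixed.
Sat(E[~alarm U EG req]) = {n0, n2, n4, n6}
n0 ∈ Sat(E[~alarm U EG req]) = {n0, n2, n4, n6}, so the formula holds at n0.

Yes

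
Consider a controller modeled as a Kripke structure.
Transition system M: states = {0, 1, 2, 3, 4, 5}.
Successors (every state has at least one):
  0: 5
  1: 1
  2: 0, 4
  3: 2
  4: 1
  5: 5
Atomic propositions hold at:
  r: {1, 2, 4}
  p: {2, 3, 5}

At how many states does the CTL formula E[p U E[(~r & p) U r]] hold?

4

Sat(~r) = {0, 3, 5}
Sat(~r & p) = {3, 5}
E[(~r & p) U r]: least fixpoint, start Z0 = Sat(r) = {1, 2, 4}, add states in Sat(~r & p) with some successor in Z. Z1 = {1, 2, 3, 4}; fixed.
Sat(E[(~r & p) U r]) = {1, 2, 3, 4}
E[p U E[(~r & p) U r]]: least fixpoint, start Z0 = Sat(E[(~r & p) U r]) = {1, 2, 3, 4}, add states in Sat(p) with some successor in Z. Already a fixed point.
Sat(E[p U E[(~r & p) U r]]) = {1, 2, 3, 4}
|Sat(E[p U E[(~r & p) U r]])| = |{1, 2, 3, 4}| = 4.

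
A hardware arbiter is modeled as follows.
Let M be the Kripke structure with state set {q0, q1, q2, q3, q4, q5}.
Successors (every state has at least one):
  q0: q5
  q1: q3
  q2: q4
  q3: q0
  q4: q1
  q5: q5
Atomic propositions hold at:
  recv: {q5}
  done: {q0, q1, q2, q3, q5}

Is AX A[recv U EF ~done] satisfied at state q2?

Sat(~done) = {q4}
EF ~done: least fixpoint, start Z0 = {q4}, add states with some successor in Z. Z1 = {q2, q4}; fixed.
Sat(EF ~done) = {q2, q4}
A[recv U EF ~done]: least fixpoint, start Z0 = Sat(EF ~done) = {q2, q4}, add states in Sat(recv) with every successor in Z. Already a fixed point.
Sat(A[recv U EF ~done]) = {q2, q4}
Sat(AX A[recv U EF ~done]) = {s : every successor in {q2, q4}} = {q2}
q2 ∈ Sat(AX A[recv U EF ~done]) = {q2}, so the formula holds at q2.

Yes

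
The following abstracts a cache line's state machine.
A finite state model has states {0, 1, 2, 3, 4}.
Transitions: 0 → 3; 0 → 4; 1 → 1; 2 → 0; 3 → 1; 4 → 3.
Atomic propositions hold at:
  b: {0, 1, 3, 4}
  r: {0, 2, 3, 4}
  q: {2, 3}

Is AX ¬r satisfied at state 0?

No

Sat(¬r) = {1}
Sat(AX ¬r) = {s : every successor in {1}} = {1, 3}
0 ∉ Sat(AX ¬r) = {1, 3}, so the formula does not hold at 0.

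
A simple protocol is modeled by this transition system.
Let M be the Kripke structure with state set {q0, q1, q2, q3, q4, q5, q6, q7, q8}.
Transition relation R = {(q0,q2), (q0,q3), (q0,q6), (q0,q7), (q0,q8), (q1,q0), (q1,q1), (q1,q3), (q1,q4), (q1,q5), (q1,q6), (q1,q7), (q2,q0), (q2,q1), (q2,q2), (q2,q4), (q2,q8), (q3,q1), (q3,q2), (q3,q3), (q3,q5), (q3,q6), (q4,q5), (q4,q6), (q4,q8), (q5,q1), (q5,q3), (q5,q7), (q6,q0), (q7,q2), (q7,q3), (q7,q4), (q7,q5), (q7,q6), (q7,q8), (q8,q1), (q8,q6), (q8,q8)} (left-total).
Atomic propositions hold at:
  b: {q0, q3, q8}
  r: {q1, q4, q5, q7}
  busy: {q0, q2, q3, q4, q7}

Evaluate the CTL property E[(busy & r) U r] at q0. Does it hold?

No

Sat(busy & r) = {q4, q7}
E[(busy & r) U r]: least fixpoint, start Z0 = Sat(r) = {q1, q4, q5, q7}, add states in Sat(busy & r) with some successor in Z. Already a fixed point.
Sat(E[(busy & r) U r]) = {q1, q4, q5, q7}
q0 ∉ Sat(E[(busy & r) U r]) = {q1, q4, q5, q7}, so the formula does not hold at q0.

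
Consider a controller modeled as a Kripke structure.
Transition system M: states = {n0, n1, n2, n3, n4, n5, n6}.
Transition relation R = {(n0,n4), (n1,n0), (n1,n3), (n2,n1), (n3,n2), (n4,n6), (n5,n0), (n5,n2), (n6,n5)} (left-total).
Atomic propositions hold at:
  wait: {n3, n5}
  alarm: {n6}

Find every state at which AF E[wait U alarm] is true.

{n0, n4, n6}

E[wait U alarm]: least fixpoint, start Z0 = Sat(alarm) = {n6}, add states in Sat(wait) with some successor in Z. Already a fixed point.
Sat(E[wait U alarm]) = {n6}
AF E[wait U alarm]: least fixpoint, start Z0 = {n6}, add states with every successor in Z. Z1 = {n4, n6}; Z2 = {n0, n4, n6}; fixed.
Sat(AF E[wait U alarm]) = {n0, n4, n6}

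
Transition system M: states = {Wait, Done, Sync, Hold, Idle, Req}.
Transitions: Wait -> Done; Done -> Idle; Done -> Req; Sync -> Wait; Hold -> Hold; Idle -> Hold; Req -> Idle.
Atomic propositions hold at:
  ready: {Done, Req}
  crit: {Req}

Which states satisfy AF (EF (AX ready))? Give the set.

{Wait, Sync}

Sat(AX ready) = {s : every successor in {Done, Req}} = {Wait}
EF (AX ready): least fixpoint, start Z0 = {Wait}, add states with some successor in Z. Z1 = {Wait, Sync}; fixed.
Sat(EF (AX ready)) = {Wait, Sync}
AF (EF (AX ready)): least fixpoint, start Z0 = {Wait, Sync}, add states with every successor in Z. Already a fixed point.
Sat(AF (EF (AX ready))) = {Wait, Sync}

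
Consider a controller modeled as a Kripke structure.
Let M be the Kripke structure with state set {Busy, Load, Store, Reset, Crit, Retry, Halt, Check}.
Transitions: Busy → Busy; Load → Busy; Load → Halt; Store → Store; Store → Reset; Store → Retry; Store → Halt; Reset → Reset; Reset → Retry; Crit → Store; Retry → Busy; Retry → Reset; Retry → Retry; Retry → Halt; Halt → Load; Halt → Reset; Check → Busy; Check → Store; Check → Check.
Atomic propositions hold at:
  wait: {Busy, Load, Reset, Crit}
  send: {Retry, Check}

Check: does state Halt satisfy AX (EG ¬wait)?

Sat(¬wait) = {Store, Retry, Halt, Check}
EG ¬wait: greatest fixpoint, start Z0 = {Store, Retry, Halt, Check}, keep only states in Sat with some successor in Z. Z1 = {Store, Retry, Check}; fixed.
Sat(EG ¬wait) = {Store, Retry, Check}
Sat(AX (EG ¬wait)) = {s : every successor in {Store, Retry, Check}} = {Crit}
Halt ∉ Sat(AX (EG ¬wait)) = {Crit}, so the formula does not hold at Halt.

No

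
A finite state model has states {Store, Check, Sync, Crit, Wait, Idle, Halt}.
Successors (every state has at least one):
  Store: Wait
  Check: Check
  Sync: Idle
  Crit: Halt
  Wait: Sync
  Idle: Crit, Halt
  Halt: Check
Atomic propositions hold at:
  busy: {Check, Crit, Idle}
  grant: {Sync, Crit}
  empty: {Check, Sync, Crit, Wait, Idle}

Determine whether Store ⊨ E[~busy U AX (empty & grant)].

Sat(~busy) = {Store, Sync, Wait, Halt}
Sat(empty & grant) = {Sync, Crit}
Sat(AX (empty & grant)) = {s : every successor in {Sync, Crit}} = {Wait}
E[~busy U AX (empty & grant)]: least fixpoint, start Z0 = Sat(AX (empty & grant)) = {Wait}, add states in Sat(~busy) with some successor in Z. Z1 = {Store, Wait}; fixed.
Sat(E[~busy U AX (empty & grant)]) = {Store, Wait}
Store ∈ Sat(E[~busy U AX (empty & grant)]) = {Store, Wait}, so the formula holds at Store.

Yes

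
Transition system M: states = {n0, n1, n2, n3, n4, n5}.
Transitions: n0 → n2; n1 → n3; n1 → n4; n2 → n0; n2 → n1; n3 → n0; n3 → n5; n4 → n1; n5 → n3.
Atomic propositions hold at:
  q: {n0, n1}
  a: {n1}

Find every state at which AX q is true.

{n2, n4}

Sat(AX q) = {s : every successor in {n0, n1}} = {n2, n4}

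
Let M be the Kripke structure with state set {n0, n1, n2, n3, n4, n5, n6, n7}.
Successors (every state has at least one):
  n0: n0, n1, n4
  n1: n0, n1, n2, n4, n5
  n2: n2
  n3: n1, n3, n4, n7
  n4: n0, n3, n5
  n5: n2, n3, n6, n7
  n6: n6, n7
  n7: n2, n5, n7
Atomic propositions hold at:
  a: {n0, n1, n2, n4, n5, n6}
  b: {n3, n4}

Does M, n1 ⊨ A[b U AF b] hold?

No

AF b: least fixpoint, start Z0 = {n3, n4}, add states with every successor in Z. Already a fixed point.
Sat(AF b) = {n3, n4}
A[b U AF b]: least fixpoint, start Z0 = Sat(AF b) = {n3, n4}, add states in Sat(b) with every successor in Z. Already a fixed point.
Sat(A[b U AF b]) = {n3, n4}
n1 ∉ Sat(A[b U AF b]) = {n3, n4}, so the formula does not hold at n1.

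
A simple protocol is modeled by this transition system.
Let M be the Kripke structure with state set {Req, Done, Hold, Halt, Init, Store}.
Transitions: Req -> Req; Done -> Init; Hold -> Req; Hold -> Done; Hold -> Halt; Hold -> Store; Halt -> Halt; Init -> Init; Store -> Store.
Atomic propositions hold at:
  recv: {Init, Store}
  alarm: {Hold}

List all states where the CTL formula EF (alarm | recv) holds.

Sat(alarm | recv) = {Hold, Init, Store}
EF (alarm | recv): least fixpoint, start Z0 = {Hold, Init, Store}, add states with some successor in Z. Z1 = {Done, Hold, Init, Store}; fixed.
Sat(EF (alarm | recv)) = {Done, Hold, Init, Store}

{Done, Hold, Init, Store}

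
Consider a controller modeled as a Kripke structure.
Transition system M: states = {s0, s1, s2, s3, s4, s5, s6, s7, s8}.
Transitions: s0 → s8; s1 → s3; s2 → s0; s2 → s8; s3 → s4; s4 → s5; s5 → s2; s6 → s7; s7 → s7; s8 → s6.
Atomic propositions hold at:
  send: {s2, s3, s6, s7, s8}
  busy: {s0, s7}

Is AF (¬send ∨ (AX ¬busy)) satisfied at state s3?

Sat(¬send) = {s0, s1, s4, s5}
Sat(¬busy) = {s1, s2, s3, s4, s5, s6, s8}
Sat(AX ¬busy) = {s : every successor in {s1, s2, s3, s4, s5, s6, s8}} = {s0, s1, s3, s4, s5, s8}
Sat(¬send ∨ (AX ¬busy)) = {s0, s1, s3, s4, s5, s8}
AF (¬send ∨ (AX ¬busy)): least fixpoint, start Z0 = {s0, s1, s3, s4, s5, s8}, add states with every successor in Z. Z1 = {s0, s1, s2, s3, s4, s5, s8}; fixed.
Sat(AF (¬send ∨ (AX ¬busy))) = {s0, s1, s2, s3, s4, s5, s8}
s3 ∈ Sat(AF (¬send ∨ (AX ¬busy))) = {s0, s1, s2, s3, s4, s5, s8}, so the formula holds at s3.

Yes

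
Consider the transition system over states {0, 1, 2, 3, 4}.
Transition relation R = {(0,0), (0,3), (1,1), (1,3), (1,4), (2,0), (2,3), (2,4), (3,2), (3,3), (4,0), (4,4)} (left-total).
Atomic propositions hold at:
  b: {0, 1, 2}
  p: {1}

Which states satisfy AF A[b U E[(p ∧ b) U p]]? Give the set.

{1}

Sat(p ∧ b) = {1}
E[(p ∧ b) U p]: least fixpoint, start Z0 = Sat(p) = {1}, add states in Sat(p ∧ b) with some successor in Z. Already a fixed point.
Sat(E[(p ∧ b) U p]) = {1}
A[b U E[(p ∧ b) U p]]: least fixpoint, start Z0 = Sat(E[(p ∧ b) U p]) = {1}, add states in Sat(b) with every successor in Z. Already a fixed point.
Sat(A[b U E[(p ∧ b) U p]]) = {1}
AF A[b U E[(p ∧ b) U p]]: least fixpoint, start Z0 = {1}, add states with every successor in Z. Already a fixed point.
Sat(AF A[b U E[(p ∧ b) U p]]) = {1}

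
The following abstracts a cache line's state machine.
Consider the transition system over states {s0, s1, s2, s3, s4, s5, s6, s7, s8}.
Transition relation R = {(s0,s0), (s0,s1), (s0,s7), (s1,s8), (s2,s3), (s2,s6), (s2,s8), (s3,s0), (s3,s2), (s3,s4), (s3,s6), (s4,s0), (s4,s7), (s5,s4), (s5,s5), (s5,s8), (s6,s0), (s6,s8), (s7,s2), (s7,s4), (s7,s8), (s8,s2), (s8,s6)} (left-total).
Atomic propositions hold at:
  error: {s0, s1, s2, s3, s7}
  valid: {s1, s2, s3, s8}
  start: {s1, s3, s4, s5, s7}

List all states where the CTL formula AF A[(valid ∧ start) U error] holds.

{s0, s1, s2, s3, s4, s7}

Sat(valid ∧ start) = {s1, s3}
A[(valid ∧ start) U error]: least fixpoint, start Z0 = Sat(error) = {s0, s1, s2, s3, s7}, add states in Sat(valid ∧ start) with every successor in Z. Already a fixed point.
Sat(A[(valid ∧ start) U error]) = {s0, s1, s2, s3, s7}
AF A[(valid ∧ start) U error]: least fixpoint, start Z0 = {s0, s1, s2, s3, s7}, add states with every successor in Z. Z1 = {s0, s1, s2, s3, s4, s7}; fixed.
Sat(AF A[(valid ∧ start) U error]) = {s0, s1, s2, s3, s4, s7}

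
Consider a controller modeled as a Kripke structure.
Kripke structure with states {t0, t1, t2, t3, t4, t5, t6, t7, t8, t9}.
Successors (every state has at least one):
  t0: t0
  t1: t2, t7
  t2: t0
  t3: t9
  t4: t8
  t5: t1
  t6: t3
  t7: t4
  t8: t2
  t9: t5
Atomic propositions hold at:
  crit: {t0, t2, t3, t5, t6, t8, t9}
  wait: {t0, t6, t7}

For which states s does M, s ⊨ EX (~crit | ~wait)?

{t1, t3, t4, t5, t6, t7, t8, t9}

Sat(~crit) = {t1, t4, t7}
Sat(~wait) = {t1, t2, t3, t4, t5, t8, t9}
Sat(~crit | ~wait) = {t1, t2, t3, t4, t5, t7, t8, t9}
Sat(EX (~crit | ~wait)) = {s : some successor in {t1, t2, t3, t4, t5, t7, t8, t9}} = {t1, t3, t4, t5, t6, t7, t8, t9}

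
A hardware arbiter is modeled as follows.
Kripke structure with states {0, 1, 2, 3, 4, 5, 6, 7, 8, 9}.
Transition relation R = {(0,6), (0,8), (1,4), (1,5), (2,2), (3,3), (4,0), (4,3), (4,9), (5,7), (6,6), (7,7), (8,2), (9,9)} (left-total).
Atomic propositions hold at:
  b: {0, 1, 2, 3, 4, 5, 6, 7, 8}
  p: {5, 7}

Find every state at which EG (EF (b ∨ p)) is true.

Sat(b ∨ p) = {0, 1, 2, 3, 4, 5, 6, 7, 8}
EF (b ∨ p): least fixpoint, start Z0 = {0, 1, 2, 3, 4, 5, 6, 7, 8}, add states with some successor in Z. Already a fixed point.
Sat(EF (b ∨ p)) = {0, 1, 2, 3, 4, 5, 6, 7, 8}
EG (EF (b ∨ p)): greatest fixpoint, start Z0 = {0, 1, 2, 3, 4, 5, 6, 7, 8}, keep only states in Sat with some successor in Z. Already a fixed point.
Sat(EG (EF (b ∨ p))) = {0, 1, 2, 3, 4, 5, 6, 7, 8}

{0, 1, 2, 3, 4, 5, 6, 7, 8}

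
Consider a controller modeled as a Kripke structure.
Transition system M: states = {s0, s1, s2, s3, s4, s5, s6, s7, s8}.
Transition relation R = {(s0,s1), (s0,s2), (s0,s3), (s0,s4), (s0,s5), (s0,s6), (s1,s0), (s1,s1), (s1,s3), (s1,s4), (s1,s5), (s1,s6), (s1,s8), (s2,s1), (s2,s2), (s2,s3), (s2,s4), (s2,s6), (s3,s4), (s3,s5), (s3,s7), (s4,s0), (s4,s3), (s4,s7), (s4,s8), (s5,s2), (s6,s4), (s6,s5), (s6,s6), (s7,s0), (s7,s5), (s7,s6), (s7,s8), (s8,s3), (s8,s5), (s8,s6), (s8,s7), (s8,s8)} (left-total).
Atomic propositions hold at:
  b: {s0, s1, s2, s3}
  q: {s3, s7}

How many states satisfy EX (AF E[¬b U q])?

Sat(¬b) = {s4, s5, s6, s7, s8}
E[¬b U q]: least fixpoint, start Z0 = Sat(q) = {s3, s7}, add states in Sat(¬b) with some successor in Z. Z1 = {s3, s4, s7, s8}; Z2 = {s3, s4, s6, s7, s8}; fixed.
Sat(E[¬b U q]) = {s3, s4, s6, s7, s8}
AF E[¬b U q]: least fixpoint, start Z0 = {s3, s4, s6, s7, s8}, add states with every successor in Z. Already a fixed point.
Sat(AF E[¬b U q]) = {s3, s4, s6, s7, s8}
Sat(EX (AF E[¬b U q])) = {s : some successor in {s3, s4, s6, s7, s8}} = {s0, s1, s2, s3, s4, s6, s7, s8}
|Sat(EX (AF E[¬b U q]))| = |{s0, s1, s2, s3, s4, s6, s7, s8}| = 8.

8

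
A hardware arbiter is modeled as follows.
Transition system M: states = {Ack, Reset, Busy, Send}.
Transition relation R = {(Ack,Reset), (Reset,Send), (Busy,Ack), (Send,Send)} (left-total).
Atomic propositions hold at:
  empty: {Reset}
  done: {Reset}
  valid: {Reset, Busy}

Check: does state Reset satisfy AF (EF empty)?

Yes

EF empty: least fixpoint, start Z0 = {Reset}, add states with some successor in Z. Z1 = {Ack, Reset}; Z2 = {Ack, Reset, Busy}; fixed.
Sat(EF empty) = {Ack, Reset, Busy}
AF (EF empty): least fixpoint, start Z0 = {Ack, Reset, Busy}, add states with every successor in Z. Already a fixed point.
Sat(AF (EF empty)) = {Ack, Reset, Busy}
Reset ∈ Sat(AF (EF empty)) = {Ack, Reset, Busy}, so the formula holds at Reset.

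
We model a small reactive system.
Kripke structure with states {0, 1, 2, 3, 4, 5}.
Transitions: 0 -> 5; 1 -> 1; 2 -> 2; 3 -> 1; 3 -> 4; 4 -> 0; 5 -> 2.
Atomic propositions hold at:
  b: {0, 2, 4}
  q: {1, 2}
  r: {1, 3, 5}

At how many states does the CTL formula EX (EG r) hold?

EG r: greatest fixpoint, start Z0 = {1, 3, 5}, keep only states in Sat with some successor in Z. Z1 = {1, 3}; fixed.
Sat(EG r) = {1, 3}
Sat(EX (EG r)) = {s : some successor in {1, 3}} = {1, 3}
|Sat(EX (EG r))| = |{1, 3}| = 2.

2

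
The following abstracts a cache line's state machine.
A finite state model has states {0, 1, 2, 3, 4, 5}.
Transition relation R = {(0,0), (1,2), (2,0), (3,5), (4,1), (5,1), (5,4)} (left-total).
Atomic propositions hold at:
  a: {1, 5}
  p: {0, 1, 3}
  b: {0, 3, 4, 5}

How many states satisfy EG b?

1

EG b: greatest fixpoint, start Z0 = {0, 3, 4, 5}, keep only states in Sat with some successor in Z. Z1 = {0, 3, 5}; Z2 = {0, 3}; Z3 = {0}; fixed.
Sat(EG b) = {0}
|Sat(EG b)| = |{0}| = 1.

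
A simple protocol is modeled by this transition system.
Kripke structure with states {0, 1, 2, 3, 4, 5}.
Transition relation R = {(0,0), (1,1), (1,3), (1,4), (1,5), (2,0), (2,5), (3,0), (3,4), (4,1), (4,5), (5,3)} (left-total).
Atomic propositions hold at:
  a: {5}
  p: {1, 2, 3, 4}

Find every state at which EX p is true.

{1, 3, 4, 5}

Sat(EX p) = {s : some successor in {1, 2, 3, 4}} = {1, 3, 4, 5}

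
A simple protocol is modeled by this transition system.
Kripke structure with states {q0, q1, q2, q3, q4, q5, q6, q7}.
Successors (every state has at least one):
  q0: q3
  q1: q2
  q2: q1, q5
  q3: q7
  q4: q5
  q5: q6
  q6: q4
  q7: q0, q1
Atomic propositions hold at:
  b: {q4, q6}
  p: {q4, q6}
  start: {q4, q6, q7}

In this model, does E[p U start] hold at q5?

E[p U start]: least fixpoint, start Z0 = Sat(start) = {q4, q6, q7}, add states in Sat(p) with some successor in Z. Already a fixed point.
Sat(E[p U start]) = {q4, q6, q7}
q5 ∉ Sat(E[p U start]) = {q4, q6, q7}, so the formula does not hold at q5.

No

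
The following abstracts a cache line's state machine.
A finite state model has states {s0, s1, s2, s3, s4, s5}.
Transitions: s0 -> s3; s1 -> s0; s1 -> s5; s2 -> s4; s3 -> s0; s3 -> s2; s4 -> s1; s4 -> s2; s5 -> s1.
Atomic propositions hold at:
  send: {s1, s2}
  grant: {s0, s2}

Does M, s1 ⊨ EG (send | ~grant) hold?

Sat(~grant) = {s1, s3, s4, s5}
Sat(send | ~grant) = {s1, s2, s3, s4, s5}
EG (send | ~grant): greatest fixpoint, start Z0 = {s1, s2, s3, s4, s5}, keep only states in Sat with some successor in Z. Already a fixed point.
Sat(EG (send | ~grant)) = {s1, s2, s3, s4, s5}
s1 ∈ Sat(EG (send | ~grant)) = {s1, s2, s3, s4, s5}, so the formula holds at s1.

Yes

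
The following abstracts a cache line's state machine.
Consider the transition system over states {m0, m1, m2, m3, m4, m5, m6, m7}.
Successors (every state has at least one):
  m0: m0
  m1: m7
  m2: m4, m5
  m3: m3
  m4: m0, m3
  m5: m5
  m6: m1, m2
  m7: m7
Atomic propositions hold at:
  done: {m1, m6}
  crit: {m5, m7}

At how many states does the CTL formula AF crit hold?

3

AF crit: least fixpoint, start Z0 = {m5, m7}, add states with every successor in Z. Z1 = {m1, m5, m7}; fixed.
Sat(AF crit) = {m1, m5, m7}
|Sat(AF crit)| = |{m1, m5, m7}| = 3.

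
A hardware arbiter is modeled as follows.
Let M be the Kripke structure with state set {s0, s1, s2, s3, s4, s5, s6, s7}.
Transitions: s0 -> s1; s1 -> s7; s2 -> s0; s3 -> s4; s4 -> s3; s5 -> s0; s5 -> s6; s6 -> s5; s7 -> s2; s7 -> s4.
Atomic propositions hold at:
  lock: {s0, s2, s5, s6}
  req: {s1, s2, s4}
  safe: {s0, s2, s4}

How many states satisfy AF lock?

AF lock: least fixpoint, start Z0 = {s0, s2, s5, s6}, add states with every successor in Z. Already a fixed point.
Sat(AF lock) = {s0, s2, s5, s6}
|Sat(AF lock)| = |{s0, s2, s5, s6}| = 4.

4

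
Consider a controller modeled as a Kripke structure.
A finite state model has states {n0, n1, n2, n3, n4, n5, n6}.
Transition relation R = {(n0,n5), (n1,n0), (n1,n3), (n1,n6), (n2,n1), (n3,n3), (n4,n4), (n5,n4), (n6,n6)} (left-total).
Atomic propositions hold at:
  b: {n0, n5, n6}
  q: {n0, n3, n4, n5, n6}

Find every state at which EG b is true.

{n6}

EG b: greatest fixpoint, start Z0 = {n0, n5, n6}, keep only states in Sat with some successor in Z. Z1 = {n0, n6}; Z2 = {n6}; fixed.
Sat(EG b) = {n6}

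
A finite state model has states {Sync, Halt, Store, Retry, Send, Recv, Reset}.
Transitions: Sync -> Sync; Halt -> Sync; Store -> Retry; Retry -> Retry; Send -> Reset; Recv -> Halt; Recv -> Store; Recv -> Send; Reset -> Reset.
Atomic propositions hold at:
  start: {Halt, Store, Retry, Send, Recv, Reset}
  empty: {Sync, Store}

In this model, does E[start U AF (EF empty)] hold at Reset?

No

EF empty: least fixpoint, start Z0 = {Sync, Store}, add states with some successor in Z. Z1 = {Sync, Halt, Store, Recv}; fixed.
Sat(EF empty) = {Sync, Halt, Store, Recv}
AF (EF empty): least fixpoint, start Z0 = {Sync, Halt, Store, Recv}, add states with every successor in Z. Already a fixed point.
Sat(AF (EF empty)) = {Sync, Halt, Store, Recv}
E[start U AF (EF empty)]: least fixpoint, start Z0 = Sat(AF (EF empty)) = {Sync, Halt, Store, Recv}, add states in Sat(start) with some successor in Z. Already a fixed point.
Sat(E[start U AF (EF empty)]) = {Sync, Halt, Store, Recv}
Reset ∉ Sat(E[start U AF (EF empty)]) = {Sync, Halt, Store, Recv}, so the formula does not hold at Reset.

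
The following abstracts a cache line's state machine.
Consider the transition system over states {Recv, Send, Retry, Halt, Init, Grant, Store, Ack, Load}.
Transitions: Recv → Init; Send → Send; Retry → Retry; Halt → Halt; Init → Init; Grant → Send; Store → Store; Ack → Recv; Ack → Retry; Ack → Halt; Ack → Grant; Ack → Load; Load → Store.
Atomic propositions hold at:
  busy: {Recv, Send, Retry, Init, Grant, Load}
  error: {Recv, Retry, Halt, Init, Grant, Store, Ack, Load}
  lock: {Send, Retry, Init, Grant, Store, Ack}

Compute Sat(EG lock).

{Send, Retry, Init, Grant, Store, Ack}

EG lock: greatest fixpoint, start Z0 = {Send, Retry, Init, Grant, Store, Ack}, keep only states in Sat with some successor in Z. Already a fixed point.
Sat(EG lock) = {Send, Retry, Init, Grant, Store, Ack}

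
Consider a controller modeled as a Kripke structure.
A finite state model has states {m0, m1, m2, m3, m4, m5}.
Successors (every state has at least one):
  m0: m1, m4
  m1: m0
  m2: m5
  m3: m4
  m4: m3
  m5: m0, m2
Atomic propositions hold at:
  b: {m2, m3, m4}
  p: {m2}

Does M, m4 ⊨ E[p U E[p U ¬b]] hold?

Sat(¬b) = {m0, m1, m5}
E[p U ¬b]: least fixpoint, start Z0 = Sat(¬b) = {m0, m1, m5}, add states in Sat(p) with some successor in Z. Z1 = {m0, m1, m2, m5}; fixed.
Sat(E[p U ¬b]) = {m0, m1, m2, m5}
E[p U E[p U ¬b]]: least fixpoint, start Z0 = Sat(E[p U ¬b]) = {m0, m1, m2, m5}, add states in Sat(p) with some successor in Z. Already a fixed point.
Sat(E[p U E[p U ¬b]]) = {m0, m1, m2, m5}
m4 ∉ Sat(E[p U E[p U ¬b]]) = {m0, m1, m2, m5}, so the formula does not hold at m4.

No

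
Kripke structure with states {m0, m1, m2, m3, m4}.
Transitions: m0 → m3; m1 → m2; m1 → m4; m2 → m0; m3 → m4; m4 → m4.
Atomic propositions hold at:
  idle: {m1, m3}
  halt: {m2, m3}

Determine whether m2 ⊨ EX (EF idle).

EF idle: least fixpoint, start Z0 = {m1, m3}, add states with some successor in Z. Z1 = {m0, m1, m3}; Z2 = {m0, m1, m2, m3}; fixed.
Sat(EF idle) = {m0, m1, m2, m3}
Sat(EX (EF idle)) = {s : some successor in {m0, m1, m2, m3}} = {m0, m1, m2}
m2 ∈ Sat(EX (EF idle)) = {m0, m1, m2}, so the formula holds at m2.

Yes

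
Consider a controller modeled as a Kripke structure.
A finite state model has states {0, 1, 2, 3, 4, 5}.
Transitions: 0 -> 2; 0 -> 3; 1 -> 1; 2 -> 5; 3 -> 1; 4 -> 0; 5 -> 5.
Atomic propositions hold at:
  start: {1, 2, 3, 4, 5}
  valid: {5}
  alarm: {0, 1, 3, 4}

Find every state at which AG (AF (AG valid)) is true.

AG valid: greatest fixpoint, start Z0 = {5}, keep only states in Sat with every successor in Z. Already a fixed point.
Sat(AG valid) = {5}
AF (AG valid): least fixpoint, start Z0 = {5}, add states with every successor in Z. Z1 = {2, 5}; fixed.
Sat(AF (AG valid)) = {2, 5}
AG (AF (AG valid)): greatest fixpoint, start Z0 = {2, 5}, keep only states in Sat with every successor in Z. Already a fixed point.
Sat(AG (AF (AG valid))) = {2, 5}

{2, 5}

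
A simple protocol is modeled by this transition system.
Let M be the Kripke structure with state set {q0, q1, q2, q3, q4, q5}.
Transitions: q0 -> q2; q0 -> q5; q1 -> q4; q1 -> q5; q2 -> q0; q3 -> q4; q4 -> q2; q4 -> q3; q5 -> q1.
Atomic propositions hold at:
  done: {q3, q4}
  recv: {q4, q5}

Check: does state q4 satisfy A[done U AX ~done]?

No

Sat(~done) = {q0, q1, q2, q5}
Sat(AX ~done) = {s : every successor in {q0, q1, q2, q5}} = {q0, q2, q5}
A[done U AX ~done]: least fixpoint, start Z0 = Sat(AX ~done) = {q0, q2, q5}, add states in Sat(done) with every successor in Z. Already a fixed point.
Sat(A[done U AX ~done]) = {q0, q2, q5}
q4 ∉ Sat(A[done U AX ~done]) = {q0, q2, q5}, so the formula does not hold at q4.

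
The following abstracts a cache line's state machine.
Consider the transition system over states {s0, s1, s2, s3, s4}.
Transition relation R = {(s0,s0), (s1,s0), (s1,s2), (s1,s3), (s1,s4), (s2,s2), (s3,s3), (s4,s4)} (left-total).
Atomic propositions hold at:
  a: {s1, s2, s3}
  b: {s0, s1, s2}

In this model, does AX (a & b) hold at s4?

No

Sat(a & b) = {s1, s2}
Sat(AX (a & b)) = {s : every successor in {s1, s2}} = {s2}
s4 ∉ Sat(AX (a & b)) = {s2}, so the formula does not hold at s4.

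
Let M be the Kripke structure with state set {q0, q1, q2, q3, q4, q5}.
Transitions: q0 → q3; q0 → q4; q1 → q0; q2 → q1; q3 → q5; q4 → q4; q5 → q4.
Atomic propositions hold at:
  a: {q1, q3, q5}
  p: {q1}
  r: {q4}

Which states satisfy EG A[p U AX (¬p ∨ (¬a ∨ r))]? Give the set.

Sat(¬p) = {q0, q2, q3, q4, q5}
Sat(¬a) = {q0, q2, q4}
Sat(¬a ∨ r) = {q0, q2, q4}
Sat(¬p ∨ (¬a ∨ r)) = {q0, q2, q3, q4, q5}
Sat(AX (¬p ∨ (¬a ∨ r))) = {s : every successor in {q0, q2, q3, q4, q5}} = {q0, q1, q3, q4, q5}
A[p U AX (¬p ∨ (¬a ∨ r))]: least fixpoint, start Z0 = Sat(AX (¬p ∨ (¬a ∨ r))) = {q0, q1, q3, q4, q5}, add states in Sat(p) with every successor in Z. Already a fixed point.
Sat(A[p U AX (¬p ∨ (¬a ∨ r))]) = {q0, q1, q3, q4, q5}
EG A[p U AX (¬p ∨ (¬a ∨ r))]: greatest fixpoint, start Z0 = {q0, q1, q3, q4, q5}, keep only states in Sat with some successor in Z. Already a fixed point.
Sat(EG A[p U AX (¬p ∨ (¬a ∨ r))]) = {q0, q1, q3, q4, q5}

{q0, q1, q3, q4, q5}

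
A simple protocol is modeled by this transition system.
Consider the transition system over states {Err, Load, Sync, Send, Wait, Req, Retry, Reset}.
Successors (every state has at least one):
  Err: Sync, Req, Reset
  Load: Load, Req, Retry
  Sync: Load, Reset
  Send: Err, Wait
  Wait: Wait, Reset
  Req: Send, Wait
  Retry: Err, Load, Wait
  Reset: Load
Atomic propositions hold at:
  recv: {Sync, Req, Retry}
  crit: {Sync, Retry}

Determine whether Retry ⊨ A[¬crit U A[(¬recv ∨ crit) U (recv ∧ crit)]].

Sat(¬crit) = {Err, Load, Send, Wait, Req, Reset}
Sat(¬recv) = {Err, Load, Send, Wait, Reset}
Sat(¬recv ∨ crit) = {Err, Load, Sync, Send, Wait, Retry, Reset}
Sat(recv ∧ crit) = {Sync, Retry}
A[(¬recv ∨ crit) U (recv ∧ crit)]: least fixpoint, start Z0 = Sat((recv ∧ crit)) = {Sync, Retry}, add states in Sat(¬recv ∨ crit) with every successor in Z. Already a fixed point.
Sat(A[(¬recv ∨ crit) U (recv ∧ crit)]) = {Sync, Retry}
A[¬crit U A[(¬recv ∨ crit) U (recv ∧ crit)]]: least fixpoint, start Z0 = Sat(A[(¬recv ∨ crit) U (recv ∧ crit)]) = {Sync, Retry}, add states in Sat(¬crit) with every successor in Z. Already a fixed point.
Sat(A[¬crit U A[(¬recv ∨ crit) U (recv ∧ crit)]]) = {Sync, Retry}
Retry ∈ Sat(A[¬crit U A[(¬recv ∨ crit) U (recv ∧ crit)]]) = {Sync, Retry}, so the formula holds at Retry.

Yes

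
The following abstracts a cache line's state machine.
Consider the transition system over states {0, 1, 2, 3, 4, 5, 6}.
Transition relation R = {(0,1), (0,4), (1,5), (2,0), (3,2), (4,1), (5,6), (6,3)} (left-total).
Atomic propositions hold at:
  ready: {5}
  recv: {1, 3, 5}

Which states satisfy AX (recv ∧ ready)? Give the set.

{1}

Sat(recv ∧ ready) = {5}
Sat(AX (recv ∧ ready)) = {s : every successor in {5}} = {1}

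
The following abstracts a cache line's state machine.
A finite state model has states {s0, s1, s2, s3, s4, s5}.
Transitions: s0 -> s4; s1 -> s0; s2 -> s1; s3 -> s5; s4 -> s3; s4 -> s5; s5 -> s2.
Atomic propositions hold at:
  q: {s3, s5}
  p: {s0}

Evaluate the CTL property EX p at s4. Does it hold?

No

Sat(EX p) = {s : some successor in {s0}} = {s1}
s4 ∉ Sat(EX p) = {s1}, so the formula does not hold at s4.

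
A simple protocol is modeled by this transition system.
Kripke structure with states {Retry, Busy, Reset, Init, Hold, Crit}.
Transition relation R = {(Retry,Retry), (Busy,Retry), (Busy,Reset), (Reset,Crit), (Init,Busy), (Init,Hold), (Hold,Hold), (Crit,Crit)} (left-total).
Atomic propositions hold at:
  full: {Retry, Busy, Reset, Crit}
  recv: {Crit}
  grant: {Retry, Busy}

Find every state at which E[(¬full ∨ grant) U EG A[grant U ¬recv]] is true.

Sat(¬full) = {Init, Hold}
Sat(¬full ∨ grant) = {Retry, Busy, Init, Hold}
Sat(¬recv) = {Retry, Busy, Reset, Init, Hold}
A[grant U ¬recv]: least fixpoint, start Z0 = Sat(¬recv) = {Retry, Busy, Reset, Init, Hold}, add states in Sat(grant) with every successor in Z. Already a fixed point.
Sat(A[grant U ¬recv]) = {Retry, Busy, Reset, Init, Hold}
EG A[grant U ¬recv]: greatest fixpoint, start Z0 = {Retry, Busy, Reset, Init, Hold}, keep only states in Sat with some successor in Z. Z1 = {Retry, Busy, Init, Hold}; fixed.
Sat(EG A[grant U ¬recv]) = {Retry, Busy, Init, Hold}
E[(¬full ∨ grant) U EG A[grant U ¬recv]]: least fixpoint, start Z0 = Sat(EG A[grant U ¬recv]) = {Retry, Busy, Init, Hold}, add states in Sat(¬full ∨ grant) with some successor in Z. Already a fixed point.
Sat(E[(¬full ∨ grant) U EG A[grant U ¬recv]]) = {Retry, Busy, Init, Hold}

{Retry, Busy, Init, Hold}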